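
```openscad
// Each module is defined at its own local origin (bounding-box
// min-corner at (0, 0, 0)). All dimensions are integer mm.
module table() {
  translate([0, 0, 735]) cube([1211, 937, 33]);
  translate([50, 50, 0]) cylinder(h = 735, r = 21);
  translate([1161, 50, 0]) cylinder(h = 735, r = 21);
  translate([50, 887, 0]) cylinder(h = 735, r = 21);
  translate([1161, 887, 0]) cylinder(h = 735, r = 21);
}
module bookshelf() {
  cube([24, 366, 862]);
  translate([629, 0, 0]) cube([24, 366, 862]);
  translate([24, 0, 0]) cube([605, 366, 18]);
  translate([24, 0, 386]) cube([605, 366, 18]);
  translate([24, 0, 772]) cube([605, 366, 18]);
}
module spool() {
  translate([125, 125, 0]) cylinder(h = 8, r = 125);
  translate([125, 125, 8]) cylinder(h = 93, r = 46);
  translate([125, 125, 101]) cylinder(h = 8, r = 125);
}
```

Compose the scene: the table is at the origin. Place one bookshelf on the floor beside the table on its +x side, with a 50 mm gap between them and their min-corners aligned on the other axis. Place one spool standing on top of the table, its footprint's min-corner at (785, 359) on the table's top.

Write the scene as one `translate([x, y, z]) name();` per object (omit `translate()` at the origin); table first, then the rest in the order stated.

table();
translate([1261, 0, 0]) bookshelf();
translate([785, 359, 768]) spool();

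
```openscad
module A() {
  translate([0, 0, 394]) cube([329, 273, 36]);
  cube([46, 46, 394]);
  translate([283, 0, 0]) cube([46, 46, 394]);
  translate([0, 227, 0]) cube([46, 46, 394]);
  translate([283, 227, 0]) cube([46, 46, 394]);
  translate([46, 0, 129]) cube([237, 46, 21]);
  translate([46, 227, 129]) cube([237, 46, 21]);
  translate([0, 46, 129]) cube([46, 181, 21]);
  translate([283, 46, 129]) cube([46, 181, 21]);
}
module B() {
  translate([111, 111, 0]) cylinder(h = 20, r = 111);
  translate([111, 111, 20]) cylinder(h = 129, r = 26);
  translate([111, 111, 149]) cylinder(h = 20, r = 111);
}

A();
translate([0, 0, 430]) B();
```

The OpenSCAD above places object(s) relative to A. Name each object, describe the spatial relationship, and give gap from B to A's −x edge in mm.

A is a stool. B is a spool. The spool is on top of the stool. The gap from the spool to the stool's −x edge is 0 mm.

The spool's min-x is at 0; the stool's min-x is 0; gap = 0 mm.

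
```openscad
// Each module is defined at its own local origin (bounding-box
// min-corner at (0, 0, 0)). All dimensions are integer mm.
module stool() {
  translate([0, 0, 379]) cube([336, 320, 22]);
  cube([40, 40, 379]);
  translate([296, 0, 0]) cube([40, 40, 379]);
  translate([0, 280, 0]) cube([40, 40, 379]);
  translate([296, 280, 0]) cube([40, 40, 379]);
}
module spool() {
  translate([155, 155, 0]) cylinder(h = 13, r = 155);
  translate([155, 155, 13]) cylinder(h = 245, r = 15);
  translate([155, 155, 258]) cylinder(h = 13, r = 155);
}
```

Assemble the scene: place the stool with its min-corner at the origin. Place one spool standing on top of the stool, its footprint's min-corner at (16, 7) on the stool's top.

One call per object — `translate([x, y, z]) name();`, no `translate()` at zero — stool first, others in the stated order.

stool();
translate([16, 7, 401]) spool();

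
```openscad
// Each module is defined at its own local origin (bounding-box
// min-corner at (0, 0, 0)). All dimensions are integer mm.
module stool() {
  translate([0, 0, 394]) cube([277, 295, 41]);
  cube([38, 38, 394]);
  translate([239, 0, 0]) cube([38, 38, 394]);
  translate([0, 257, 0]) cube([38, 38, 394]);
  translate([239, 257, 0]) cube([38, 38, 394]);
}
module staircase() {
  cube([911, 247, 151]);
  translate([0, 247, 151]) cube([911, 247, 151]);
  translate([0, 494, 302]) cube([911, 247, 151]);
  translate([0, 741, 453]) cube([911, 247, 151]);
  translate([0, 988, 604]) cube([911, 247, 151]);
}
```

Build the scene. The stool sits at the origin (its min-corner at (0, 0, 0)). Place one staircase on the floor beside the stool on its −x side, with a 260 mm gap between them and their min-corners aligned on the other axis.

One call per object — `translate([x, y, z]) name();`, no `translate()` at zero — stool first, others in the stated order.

stool();
translate([-1171, 0, 0]) staircase();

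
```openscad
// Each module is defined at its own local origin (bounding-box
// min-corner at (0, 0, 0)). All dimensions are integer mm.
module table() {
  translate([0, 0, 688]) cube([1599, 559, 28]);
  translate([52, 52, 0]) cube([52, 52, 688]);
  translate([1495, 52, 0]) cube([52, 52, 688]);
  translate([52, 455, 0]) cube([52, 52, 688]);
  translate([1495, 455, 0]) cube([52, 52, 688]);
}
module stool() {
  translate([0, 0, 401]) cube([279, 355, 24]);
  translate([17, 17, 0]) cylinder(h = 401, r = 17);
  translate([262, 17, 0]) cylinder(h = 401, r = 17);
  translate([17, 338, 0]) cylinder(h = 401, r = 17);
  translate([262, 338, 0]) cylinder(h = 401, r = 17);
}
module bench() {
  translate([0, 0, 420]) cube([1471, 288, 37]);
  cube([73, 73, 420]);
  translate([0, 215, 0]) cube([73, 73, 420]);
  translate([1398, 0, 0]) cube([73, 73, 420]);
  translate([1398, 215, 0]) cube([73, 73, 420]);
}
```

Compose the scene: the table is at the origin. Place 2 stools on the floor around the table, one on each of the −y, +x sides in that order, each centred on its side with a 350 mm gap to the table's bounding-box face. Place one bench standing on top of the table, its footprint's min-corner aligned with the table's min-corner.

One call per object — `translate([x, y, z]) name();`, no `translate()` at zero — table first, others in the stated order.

table();
translate([660, -705, 0]) stool();
translate([1949, 102, 0]) stool();
translate([0, 0, 716]) bench();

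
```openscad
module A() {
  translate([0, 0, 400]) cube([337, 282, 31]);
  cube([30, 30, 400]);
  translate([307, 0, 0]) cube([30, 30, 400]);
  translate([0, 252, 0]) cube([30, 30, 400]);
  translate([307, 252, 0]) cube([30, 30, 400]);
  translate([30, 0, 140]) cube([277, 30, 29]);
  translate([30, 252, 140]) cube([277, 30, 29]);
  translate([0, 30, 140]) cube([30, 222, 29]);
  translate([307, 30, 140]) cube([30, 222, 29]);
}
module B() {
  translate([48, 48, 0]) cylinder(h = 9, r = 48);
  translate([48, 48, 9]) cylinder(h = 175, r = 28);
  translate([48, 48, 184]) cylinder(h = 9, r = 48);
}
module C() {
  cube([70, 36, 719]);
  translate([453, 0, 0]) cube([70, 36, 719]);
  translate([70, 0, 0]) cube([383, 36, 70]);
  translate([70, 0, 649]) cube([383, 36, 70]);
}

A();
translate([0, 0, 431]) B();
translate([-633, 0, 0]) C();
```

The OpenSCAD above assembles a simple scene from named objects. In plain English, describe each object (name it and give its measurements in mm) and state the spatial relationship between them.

A is a simple wooden stool: a rectangular seat 337 mm (x) by 282 mm (y), 31 mm thick, top face at z = 431 mm, on four square legs, each 30×30 mm in cross-section. The legs rest on z = 0, each flush with a corner of the seat. Four stretchers, 30 mm wide and 29 mm tall, connect adjacent legs with their undersides at z = 140 mm, each running between the inner faces of the legs it joins and aligned with the legs' outer faces on the other axis.

B is a spool: two coaxial disc flanges of radius 48 mm and thickness 9 mm, joined by a core cylinder of radius 28 mm and height 175 mm. The lower flange rests on z = 0 and the three cylinders share a vertical axis.

C is a picture frame with a 383×579 mm rectangular opening (x by z) and a uniform 70 mm border on every side. Frame depth is 36 mm along y. It is built from two vertical stiles running the full outside height and two horizontal rails spanning the gap between the stiles.

The spool is on top of the stool. The picture frame is on the floor beside the stool on its −x side.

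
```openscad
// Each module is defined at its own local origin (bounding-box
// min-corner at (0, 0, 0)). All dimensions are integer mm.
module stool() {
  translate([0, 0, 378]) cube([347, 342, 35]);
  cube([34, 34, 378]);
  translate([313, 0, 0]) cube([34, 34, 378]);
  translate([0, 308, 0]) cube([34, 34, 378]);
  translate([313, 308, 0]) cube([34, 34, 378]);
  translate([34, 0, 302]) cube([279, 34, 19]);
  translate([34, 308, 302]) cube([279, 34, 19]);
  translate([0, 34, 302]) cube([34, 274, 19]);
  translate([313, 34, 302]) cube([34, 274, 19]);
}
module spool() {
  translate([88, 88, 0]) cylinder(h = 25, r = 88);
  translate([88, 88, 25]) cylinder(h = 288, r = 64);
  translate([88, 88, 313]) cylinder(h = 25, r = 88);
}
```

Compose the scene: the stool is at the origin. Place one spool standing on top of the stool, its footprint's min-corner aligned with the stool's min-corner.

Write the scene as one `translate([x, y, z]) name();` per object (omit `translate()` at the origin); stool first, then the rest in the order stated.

stool();
translate([0, 0, 413]) spool();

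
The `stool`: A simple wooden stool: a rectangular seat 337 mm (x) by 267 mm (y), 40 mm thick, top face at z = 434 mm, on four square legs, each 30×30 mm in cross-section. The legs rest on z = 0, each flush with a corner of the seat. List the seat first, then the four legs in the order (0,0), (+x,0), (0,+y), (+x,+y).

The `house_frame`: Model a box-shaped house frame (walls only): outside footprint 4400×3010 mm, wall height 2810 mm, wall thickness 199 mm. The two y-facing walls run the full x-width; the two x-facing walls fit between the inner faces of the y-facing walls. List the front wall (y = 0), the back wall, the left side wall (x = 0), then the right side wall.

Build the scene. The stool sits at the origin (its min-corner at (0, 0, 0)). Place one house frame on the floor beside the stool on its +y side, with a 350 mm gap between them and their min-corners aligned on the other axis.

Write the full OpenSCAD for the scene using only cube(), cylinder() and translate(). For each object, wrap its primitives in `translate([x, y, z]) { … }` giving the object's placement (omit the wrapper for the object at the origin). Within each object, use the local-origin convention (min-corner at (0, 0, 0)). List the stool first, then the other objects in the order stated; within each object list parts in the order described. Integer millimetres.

translate([0, 0, 394]) cube([337, 267, 40]);
cube([30, 30, 394]);
translate([307, 0, 0]) cube([30, 30, 394]);
translate([0, 237, 0]) cube([30, 30, 394]);
translate([307, 237, 0]) cube([30, 30, 394]);
translate([0, 617, 0]) {
  cube([4400, 199, 2810]);
  translate([0, 2811, 0]) cube([4400, 199, 2810]);
  translate([0, 199, 0]) cube([199, 2612, 2810]);
  translate([4201, 199, 0]) cube([199, 2612, 2810]);
}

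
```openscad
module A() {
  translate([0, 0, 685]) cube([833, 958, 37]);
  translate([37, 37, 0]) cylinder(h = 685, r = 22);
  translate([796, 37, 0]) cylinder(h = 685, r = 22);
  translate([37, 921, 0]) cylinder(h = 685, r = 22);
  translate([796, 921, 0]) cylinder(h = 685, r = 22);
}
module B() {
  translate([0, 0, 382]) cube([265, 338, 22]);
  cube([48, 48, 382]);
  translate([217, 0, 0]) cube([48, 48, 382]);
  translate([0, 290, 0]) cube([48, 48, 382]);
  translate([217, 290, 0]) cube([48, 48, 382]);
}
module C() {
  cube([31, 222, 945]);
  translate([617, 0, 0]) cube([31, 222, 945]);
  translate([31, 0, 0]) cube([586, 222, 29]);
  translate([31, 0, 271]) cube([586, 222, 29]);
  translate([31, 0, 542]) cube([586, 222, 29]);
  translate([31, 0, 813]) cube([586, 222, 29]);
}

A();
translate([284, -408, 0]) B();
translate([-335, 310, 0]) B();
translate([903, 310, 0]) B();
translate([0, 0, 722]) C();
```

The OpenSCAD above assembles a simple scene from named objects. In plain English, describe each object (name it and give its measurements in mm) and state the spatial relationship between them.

A is a table with a 833×958 mm rectangular top, 37 mm thick, top surface at z = 722 mm, supported by four round legs of 44 mm diameter, each leg's bounding box inset 15 mm from the nearest pair of top edges, running from the floor.

B is a simple wooden stool: a rectangular seat 265 mm (x) by 338 mm (y), 22 mm thick, top face at z = 404 mm, on four square legs, each 48×48 mm in cross-section. The legs rest on z = 0, each flush with a corner of the seat.

C is an open bookshelf. Two side panels, each 31 mm thick, 222 mm deep and 945 mm tall, stand 648 mm apart (outside-to-outside). Between them sit 4 shelves, each 29 mm thick and 222 mm deep, spanning the full gap between the sides. The bottom shelf rests on the floor (its underside at z = 0) and the clear gap between one shelf's top and the next shelf's underside is 242 mm.

Three stools sit around the table at the −y, −x, +x sides. The bookshelf is on top of the table.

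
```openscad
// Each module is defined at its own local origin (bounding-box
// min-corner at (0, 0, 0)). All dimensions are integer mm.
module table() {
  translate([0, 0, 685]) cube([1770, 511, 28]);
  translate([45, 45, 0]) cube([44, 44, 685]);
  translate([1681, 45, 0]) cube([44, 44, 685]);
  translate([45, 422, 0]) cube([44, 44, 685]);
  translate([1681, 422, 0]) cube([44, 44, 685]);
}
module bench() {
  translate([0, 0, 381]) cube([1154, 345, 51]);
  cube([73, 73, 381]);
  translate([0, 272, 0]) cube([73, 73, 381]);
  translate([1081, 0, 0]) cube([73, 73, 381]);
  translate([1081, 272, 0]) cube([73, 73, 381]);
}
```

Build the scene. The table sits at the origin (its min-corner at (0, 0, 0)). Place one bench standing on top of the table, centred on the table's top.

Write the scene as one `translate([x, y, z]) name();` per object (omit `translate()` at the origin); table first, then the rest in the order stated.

table();
translate([308, 83, 713]) bench();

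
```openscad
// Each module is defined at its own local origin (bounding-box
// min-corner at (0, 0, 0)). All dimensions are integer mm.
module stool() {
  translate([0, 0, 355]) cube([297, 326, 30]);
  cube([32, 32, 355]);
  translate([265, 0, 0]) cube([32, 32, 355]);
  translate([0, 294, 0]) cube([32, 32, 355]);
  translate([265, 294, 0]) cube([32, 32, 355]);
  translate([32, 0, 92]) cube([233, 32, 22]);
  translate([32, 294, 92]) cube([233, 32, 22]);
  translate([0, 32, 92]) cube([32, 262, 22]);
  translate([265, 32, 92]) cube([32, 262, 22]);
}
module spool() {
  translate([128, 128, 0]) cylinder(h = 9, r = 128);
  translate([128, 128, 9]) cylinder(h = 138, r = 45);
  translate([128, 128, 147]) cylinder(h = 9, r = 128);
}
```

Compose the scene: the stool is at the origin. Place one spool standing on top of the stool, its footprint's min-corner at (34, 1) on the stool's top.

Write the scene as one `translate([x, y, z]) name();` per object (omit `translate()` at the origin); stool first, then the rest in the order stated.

stool();
translate([34, 1, 385]) spool();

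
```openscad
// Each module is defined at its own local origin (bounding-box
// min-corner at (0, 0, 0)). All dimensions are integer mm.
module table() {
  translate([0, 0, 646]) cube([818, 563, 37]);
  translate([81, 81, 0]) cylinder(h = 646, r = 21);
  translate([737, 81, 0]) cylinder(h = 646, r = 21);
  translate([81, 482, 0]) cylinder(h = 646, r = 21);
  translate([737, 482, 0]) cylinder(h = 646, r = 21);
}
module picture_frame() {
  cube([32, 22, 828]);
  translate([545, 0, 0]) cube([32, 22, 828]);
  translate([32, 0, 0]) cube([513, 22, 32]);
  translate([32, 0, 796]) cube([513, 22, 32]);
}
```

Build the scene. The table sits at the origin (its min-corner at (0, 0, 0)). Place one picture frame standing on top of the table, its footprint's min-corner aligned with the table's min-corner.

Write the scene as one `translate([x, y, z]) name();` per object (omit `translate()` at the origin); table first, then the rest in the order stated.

table();
translate([0, 0, 683]) picture_frame();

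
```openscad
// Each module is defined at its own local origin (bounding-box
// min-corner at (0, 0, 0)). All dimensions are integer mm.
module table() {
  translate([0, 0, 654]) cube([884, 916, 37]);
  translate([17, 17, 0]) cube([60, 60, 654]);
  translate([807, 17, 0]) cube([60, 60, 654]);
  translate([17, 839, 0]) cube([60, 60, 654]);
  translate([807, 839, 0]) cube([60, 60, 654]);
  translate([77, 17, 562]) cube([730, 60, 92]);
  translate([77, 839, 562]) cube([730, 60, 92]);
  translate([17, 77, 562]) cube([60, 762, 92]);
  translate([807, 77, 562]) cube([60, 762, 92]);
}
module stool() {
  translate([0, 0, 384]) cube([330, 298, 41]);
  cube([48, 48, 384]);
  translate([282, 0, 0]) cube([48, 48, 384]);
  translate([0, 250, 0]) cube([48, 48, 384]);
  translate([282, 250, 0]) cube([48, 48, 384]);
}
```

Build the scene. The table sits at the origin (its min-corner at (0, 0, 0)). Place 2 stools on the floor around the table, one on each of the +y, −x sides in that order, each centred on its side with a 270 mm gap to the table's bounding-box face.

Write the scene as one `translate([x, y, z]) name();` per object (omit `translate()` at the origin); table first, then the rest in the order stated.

table();
translate([277, 1186, 0]) stool();
translate([-600, 309, 0]) stool();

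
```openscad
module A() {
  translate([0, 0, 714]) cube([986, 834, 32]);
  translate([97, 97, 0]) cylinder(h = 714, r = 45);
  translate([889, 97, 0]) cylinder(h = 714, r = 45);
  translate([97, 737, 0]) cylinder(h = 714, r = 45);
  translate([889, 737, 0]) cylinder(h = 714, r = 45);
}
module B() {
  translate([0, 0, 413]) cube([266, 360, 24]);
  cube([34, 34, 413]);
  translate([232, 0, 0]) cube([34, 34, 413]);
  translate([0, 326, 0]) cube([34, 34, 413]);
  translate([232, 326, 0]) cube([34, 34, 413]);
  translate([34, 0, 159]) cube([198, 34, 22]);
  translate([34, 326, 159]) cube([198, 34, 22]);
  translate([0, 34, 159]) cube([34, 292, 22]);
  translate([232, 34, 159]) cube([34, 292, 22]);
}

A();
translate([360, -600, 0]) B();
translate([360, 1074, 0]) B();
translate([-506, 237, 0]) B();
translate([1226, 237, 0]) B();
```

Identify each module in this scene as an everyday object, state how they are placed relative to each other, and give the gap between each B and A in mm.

Each stool's nearest face is 240 mm from the table's bounding box.

A is a table. B is a stool. Four stools sit around the table at the −y, +y, −x, +x sides. The gap between each stool and the table is 240 mm.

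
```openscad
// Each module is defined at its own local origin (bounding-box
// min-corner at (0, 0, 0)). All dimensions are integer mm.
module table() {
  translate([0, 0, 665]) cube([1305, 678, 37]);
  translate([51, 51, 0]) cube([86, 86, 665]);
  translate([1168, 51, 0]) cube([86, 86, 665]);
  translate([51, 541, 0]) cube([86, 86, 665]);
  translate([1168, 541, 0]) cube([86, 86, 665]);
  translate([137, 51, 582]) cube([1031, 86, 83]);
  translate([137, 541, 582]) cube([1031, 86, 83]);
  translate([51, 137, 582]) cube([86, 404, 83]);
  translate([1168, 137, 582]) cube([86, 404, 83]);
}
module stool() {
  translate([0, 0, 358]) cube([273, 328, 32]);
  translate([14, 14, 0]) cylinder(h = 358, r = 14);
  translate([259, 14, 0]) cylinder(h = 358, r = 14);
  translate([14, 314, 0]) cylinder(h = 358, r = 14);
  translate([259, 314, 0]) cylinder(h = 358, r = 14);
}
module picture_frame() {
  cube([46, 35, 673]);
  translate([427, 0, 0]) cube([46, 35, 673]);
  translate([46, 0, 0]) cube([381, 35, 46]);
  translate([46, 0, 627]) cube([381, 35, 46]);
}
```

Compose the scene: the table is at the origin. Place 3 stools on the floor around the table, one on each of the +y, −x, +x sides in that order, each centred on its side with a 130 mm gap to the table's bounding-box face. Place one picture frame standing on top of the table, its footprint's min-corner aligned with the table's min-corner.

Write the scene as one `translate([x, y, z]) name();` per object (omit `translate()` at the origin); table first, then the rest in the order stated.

table();
translate([516, 808, 0]) stool();
translate([-403, 175, 0]) stool();
translate([1435, 175, 0]) stool();
translate([0, 0, 702]) picture_frame();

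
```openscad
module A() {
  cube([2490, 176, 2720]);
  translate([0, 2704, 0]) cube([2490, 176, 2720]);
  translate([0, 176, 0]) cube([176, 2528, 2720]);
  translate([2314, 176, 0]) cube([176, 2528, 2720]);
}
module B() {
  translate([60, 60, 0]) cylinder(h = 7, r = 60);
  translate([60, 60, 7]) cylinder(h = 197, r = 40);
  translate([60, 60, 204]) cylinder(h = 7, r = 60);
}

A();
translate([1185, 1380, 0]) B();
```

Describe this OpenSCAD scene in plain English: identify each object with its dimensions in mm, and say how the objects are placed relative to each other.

A is a box-shaped house frame (walls only): outside footprint 2490×2880 mm, wall height 2720 mm, wall thickness 176 mm. The two y-facing walls run the full x-width; the two x-facing walls fit between the inner faces of the y-facing walls.

B is a spool: two coaxial disc flanges of radius 60 mm and thickness 7 mm, joined by a core cylinder of radius 40 mm and height 197 mm. The lower flange rests on z = 0 and the three cylinders share a vertical axis.

The spool sits inside the house frame, centred.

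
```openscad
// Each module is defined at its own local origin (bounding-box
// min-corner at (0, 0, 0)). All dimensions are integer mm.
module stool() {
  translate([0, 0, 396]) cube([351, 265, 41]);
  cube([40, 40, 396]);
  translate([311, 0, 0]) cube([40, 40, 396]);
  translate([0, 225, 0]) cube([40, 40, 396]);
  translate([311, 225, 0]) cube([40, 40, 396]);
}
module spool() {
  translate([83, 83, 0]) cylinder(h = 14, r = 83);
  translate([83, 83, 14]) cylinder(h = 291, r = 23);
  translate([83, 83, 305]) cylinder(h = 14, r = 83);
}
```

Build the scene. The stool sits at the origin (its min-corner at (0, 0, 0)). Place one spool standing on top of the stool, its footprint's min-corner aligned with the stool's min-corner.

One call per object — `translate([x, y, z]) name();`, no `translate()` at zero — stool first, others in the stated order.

stool();
translate([0, 0, 437]) spool();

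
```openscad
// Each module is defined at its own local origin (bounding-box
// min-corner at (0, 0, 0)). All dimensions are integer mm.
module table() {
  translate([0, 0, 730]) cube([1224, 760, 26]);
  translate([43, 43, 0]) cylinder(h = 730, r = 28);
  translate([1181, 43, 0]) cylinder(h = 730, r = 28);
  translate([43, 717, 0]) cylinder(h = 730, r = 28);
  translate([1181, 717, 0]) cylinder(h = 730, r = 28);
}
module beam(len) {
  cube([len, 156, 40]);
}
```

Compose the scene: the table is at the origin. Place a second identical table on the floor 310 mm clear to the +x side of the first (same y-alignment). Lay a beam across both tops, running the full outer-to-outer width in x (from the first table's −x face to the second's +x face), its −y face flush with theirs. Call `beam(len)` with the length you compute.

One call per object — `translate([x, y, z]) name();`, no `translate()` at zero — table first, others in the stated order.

table();
translate([1534, 0, 0]) table();
translate([0, 0, 756]) beam(2758);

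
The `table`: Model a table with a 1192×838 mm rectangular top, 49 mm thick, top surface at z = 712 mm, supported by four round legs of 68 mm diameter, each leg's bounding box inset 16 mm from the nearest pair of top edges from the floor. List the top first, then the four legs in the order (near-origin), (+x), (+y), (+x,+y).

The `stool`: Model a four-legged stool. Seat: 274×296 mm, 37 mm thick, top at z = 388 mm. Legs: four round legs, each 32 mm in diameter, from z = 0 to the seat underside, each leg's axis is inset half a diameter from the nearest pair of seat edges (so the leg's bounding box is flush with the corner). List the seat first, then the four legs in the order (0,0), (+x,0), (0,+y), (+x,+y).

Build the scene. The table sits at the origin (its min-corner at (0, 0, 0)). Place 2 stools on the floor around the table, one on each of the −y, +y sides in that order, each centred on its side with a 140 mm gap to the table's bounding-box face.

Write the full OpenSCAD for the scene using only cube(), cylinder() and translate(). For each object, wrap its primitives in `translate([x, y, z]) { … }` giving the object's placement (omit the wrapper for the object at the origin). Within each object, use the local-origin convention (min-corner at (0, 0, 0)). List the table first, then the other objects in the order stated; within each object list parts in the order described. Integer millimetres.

translate([0, 0, 663]) cube([1192, 838, 49]);
translate([50, 50, 0]) cylinder(h = 663, r = 34);
translate([1142, 50, 0]) cylinder(h = 663, r = 34);
translate([50, 788, 0]) cylinder(h = 663, r = 34);
translate([1142, 788, 0]) cylinder(h = 663, r = 34);
translate([459, -436, 0]) {
  translate([0, 0, 351]) cube([274, 296, 37]);
  translate([16, 16, 0]) cylinder(h = 351, r = 16);
  translate([258, 16, 0]) cylinder(h = 351, r = 16);
  translate([16, 280, 0]) cylinder(h = 351, r = 16);
  translate([258, 280, 0]) cylinder(h = 351, r = 16);
}
translate([459, 978, 0]) {
  translate([0, 0, 351]) cube([274, 296, 37]);
  translate([16, 16, 0]) cylinder(h = 351, r = 16);
  translate([258, 16, 0]) cylinder(h = 351, r = 16);
  translate([16, 280, 0]) cylinder(h = 351, r = 16);
  translate([258, 280, 0]) cylinder(h = 351, r = 16);
}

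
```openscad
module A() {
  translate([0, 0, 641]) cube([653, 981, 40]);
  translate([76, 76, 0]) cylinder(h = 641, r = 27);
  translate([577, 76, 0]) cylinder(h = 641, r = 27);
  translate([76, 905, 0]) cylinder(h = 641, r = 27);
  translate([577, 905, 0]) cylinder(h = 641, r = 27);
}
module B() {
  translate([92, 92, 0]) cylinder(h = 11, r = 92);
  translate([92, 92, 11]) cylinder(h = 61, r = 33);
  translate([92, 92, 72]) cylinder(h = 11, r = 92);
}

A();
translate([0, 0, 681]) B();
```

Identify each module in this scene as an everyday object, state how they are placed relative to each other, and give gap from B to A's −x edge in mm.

A is a table. B is a spool. The spool is on top of the table. The gap from the spool to the table's −x edge is 0 mm.

The spool's min-x is at 0; the table's min-x is 0; gap = 0 mm.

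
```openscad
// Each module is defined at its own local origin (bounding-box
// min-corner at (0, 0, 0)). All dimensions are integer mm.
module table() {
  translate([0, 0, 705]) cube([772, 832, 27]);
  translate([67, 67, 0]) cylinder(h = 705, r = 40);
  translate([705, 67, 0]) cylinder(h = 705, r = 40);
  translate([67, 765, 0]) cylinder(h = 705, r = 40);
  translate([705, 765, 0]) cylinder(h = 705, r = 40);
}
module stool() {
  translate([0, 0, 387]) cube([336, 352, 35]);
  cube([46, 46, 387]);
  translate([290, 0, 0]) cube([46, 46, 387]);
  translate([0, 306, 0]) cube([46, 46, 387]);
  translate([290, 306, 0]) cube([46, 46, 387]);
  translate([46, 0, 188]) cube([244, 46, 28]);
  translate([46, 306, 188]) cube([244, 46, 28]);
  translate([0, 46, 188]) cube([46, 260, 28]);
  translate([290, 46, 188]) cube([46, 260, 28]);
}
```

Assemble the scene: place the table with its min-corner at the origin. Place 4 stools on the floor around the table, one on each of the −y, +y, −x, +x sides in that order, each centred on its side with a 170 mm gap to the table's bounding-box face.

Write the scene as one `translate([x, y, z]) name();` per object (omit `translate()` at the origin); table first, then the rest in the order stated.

table();
translate([218, -522, 0]) stool();
translate([218, 1002, 0]) stool();
translate([-506, 240, 0]) stool();
translate([942, 240, 0]) stool();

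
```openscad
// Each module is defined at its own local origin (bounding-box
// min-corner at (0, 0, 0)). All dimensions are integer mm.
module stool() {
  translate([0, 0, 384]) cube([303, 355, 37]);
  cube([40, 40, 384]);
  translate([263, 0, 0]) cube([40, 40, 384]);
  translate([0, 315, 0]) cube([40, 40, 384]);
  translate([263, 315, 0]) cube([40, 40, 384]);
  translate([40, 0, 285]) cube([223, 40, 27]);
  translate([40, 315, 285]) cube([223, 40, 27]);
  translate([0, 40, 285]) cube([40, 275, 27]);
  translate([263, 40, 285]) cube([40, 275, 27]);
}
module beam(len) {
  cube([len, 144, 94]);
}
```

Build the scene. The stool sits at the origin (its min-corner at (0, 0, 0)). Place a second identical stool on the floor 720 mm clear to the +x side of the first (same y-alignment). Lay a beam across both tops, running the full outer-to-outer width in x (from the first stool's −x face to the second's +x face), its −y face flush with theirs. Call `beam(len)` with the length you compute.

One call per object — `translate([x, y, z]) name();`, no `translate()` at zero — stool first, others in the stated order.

stool();
translate([1023, 0, 0]) stool();
translate([0, 0, 421]) beam(1326);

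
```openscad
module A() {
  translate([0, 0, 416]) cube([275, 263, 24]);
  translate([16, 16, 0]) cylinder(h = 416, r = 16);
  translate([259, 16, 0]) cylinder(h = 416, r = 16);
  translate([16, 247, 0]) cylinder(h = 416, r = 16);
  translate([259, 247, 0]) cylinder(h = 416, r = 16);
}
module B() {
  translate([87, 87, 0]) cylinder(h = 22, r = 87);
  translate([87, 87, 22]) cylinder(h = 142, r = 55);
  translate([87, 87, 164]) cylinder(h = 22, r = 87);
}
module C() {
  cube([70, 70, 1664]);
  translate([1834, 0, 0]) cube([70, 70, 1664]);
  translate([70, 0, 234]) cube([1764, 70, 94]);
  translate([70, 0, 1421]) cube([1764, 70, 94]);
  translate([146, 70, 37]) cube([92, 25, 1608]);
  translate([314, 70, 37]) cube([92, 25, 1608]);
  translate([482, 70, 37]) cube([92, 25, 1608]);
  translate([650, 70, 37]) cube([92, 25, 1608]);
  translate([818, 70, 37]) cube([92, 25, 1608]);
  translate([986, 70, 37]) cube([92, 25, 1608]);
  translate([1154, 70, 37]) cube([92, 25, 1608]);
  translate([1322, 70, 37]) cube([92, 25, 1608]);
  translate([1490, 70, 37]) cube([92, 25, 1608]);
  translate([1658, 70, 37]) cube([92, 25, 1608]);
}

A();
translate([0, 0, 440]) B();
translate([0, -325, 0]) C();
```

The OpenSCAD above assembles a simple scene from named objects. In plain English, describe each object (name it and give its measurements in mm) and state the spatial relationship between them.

A is a simple wooden stool: a rectangular seat 275 mm (x) by 263 mm (y), 24 mm thick, top face at z = 440 mm, on four round legs, each 32 mm in diameter. The legs rest on z = 0, each leg's axis is inset half a diameter from the nearest pair of seat edges (so the leg's bounding box is flush with the corner).

B is a spool: two coaxial disc flanges of radius 87 mm and thickness 22 mm, joined by a core cylinder of radius 55 mm and height 142 mm. The lower flange rests on z = 0 and the three cylinders share a vertical axis.

C is a fence section. Two 70×70 mm posts, 1664 mm tall, stand on the floor with a clear span of 1764 mm between their inner faces. Two horizontal rails of 70×94 mm section span the gap between the posts with their undersides at z = 234 mm and z = 1421 mm, flush with the posts' −y face. 10 pickets, each 92 mm wide, 25 mm thick and 1608 mm tall, are fixed to the +y face of the rails with their bottoms at z = 37 mm, evenly spaced across the span with equal gaps (rounded down to the nearest mm) at the −x end and between each pair — any rounding remainder accumulates at the +x end.

The spool is on top of the stool. The fence section is on the floor beside the stool on its −y side.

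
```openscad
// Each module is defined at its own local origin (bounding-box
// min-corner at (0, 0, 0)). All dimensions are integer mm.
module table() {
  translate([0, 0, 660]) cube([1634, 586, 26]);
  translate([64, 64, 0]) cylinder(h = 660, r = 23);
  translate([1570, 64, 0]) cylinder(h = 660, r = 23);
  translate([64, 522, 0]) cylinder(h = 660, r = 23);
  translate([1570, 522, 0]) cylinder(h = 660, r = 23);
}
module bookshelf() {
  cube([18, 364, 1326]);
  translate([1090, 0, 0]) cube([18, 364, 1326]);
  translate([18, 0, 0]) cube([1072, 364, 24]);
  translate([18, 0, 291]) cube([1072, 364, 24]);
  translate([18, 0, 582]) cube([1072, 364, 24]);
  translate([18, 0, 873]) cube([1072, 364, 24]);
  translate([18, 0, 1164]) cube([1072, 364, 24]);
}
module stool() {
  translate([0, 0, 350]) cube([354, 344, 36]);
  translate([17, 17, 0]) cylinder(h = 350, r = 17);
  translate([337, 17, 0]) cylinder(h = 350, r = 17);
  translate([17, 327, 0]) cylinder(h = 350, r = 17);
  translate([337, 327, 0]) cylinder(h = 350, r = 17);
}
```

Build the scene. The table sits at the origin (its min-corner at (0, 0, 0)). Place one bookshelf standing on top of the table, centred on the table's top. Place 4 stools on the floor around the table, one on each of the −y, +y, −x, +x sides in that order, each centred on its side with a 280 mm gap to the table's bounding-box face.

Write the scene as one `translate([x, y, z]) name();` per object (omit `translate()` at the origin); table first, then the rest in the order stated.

table();
translate([263, 111, 686]) bookshelf();
translate([640, -624, 0]) stool();
translate([640, 866, 0]) stool();
translate([-634, 121, 0]) stool();
translate([1914, 121, 0]) stool();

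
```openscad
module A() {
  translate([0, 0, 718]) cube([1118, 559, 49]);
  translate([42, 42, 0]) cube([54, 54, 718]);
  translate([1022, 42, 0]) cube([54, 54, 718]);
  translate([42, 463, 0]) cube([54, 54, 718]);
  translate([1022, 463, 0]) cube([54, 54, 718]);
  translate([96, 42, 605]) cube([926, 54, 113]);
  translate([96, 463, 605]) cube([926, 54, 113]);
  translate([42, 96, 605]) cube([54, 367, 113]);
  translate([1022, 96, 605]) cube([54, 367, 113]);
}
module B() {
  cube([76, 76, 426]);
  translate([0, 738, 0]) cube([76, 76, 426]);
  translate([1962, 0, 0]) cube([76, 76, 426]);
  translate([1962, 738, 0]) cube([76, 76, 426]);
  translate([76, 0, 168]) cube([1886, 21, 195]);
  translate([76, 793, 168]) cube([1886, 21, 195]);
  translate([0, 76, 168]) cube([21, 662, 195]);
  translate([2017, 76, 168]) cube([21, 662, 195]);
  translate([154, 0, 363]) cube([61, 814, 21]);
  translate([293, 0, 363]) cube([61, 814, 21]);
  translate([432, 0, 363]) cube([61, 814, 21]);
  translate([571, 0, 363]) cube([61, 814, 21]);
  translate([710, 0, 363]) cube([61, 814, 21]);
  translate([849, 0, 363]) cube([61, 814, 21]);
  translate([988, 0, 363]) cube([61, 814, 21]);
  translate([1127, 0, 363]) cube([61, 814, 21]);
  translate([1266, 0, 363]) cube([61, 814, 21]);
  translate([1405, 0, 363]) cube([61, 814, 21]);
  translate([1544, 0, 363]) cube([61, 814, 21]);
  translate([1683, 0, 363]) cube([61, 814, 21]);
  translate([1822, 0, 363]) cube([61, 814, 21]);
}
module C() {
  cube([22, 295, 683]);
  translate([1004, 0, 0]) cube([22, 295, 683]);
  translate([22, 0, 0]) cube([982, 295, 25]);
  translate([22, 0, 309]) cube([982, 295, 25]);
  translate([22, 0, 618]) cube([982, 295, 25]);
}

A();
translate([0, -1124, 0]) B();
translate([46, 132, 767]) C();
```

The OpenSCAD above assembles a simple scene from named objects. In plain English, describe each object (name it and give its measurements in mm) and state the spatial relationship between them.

A is a table with a 1118×559 mm rectangular top, 49 mm thick, top surface at z = 767 mm, supported by four 54×54 mm square legs, each inset 42 mm from the nearest pair of top edges, running from the floor. Four apron rails, 54 mm thick and 113 mm tall, run between adjacent legs with their top edges flush with the underside of the top and their outer faces flush with the legs' outer faces.

B is a bed frame 2038 mm long (x) by 814 mm wide (y). Four 76×76 mm corner posts, 426 mm tall, at the corners of the footprint. Four rails of 21 mm thickness and 195 mm height run between adjacent posts with their undersides at z = 168 mm, their outer faces flush with the outside of the frame (the two x-running rails run between the posts' inner faces; the two y-running rails run between the posts' inner faces). 13 slats, each 61 mm wide (x) and 21 mm thick, lie across the top of the two x-running rails, running the full 814 mm width of the frame in y; the slats are evenly spaced along x between the inner faces of the end posts with equal gaps (rounded down to the nearest mm) at the −x end and between each pair — any rounding remainder accumulates at the +x end.

C is a bookshelf 1026 mm wide overall, 295 mm deep and 683 mm tall. The two sides are 22 mm thick vertical panels. 3 horizontal shelves of 25 mm thickness span between the inner faces of the sides; the lowest shelf sits on the floor and shelves are stacked with a clear vertical gap of 284 mm between each pair.

The bed frame is on the floor beside the table on its −y side. The bookshelf is on top of the table, centred.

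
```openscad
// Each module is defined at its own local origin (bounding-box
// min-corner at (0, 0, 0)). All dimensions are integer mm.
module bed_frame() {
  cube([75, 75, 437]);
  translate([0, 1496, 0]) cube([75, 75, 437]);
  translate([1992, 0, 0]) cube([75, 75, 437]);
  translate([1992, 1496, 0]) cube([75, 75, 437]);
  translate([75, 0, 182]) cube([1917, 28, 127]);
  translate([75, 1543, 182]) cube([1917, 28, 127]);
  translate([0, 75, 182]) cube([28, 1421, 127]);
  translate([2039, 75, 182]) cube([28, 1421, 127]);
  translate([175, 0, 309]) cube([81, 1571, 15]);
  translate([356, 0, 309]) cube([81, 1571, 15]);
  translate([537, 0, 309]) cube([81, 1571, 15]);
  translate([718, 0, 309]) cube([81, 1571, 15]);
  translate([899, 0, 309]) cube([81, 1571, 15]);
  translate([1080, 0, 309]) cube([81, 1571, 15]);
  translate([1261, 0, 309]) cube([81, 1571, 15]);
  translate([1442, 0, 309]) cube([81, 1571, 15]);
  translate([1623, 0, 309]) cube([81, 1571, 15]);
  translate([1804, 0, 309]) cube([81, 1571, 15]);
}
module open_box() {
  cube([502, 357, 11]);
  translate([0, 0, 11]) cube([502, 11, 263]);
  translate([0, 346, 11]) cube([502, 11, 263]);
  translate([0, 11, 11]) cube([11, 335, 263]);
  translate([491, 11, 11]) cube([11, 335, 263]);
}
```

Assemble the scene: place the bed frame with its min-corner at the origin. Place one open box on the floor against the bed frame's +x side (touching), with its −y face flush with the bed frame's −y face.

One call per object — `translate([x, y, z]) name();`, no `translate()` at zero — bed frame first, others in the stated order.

bed_frame();
translate([2067, 0, 0]) open_box();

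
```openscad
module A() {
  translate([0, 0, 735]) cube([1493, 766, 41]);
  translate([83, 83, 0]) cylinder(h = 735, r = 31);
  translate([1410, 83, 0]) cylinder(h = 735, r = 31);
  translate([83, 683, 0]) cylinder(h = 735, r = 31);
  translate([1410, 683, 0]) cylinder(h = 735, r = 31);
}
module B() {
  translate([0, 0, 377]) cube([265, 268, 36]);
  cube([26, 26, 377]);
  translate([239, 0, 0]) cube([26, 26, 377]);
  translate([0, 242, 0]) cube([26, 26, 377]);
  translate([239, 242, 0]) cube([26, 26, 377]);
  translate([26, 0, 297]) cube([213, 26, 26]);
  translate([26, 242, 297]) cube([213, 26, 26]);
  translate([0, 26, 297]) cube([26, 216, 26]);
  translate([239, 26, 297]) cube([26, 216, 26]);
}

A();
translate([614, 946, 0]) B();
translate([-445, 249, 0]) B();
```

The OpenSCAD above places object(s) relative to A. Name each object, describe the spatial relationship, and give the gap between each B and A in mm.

Each stool's nearest face is 180 mm from the table's bounding box.

A is a table. B is a stool. Two stools sit around the table at the +y, −x sides. The gap between each stool and the table is 180 mm.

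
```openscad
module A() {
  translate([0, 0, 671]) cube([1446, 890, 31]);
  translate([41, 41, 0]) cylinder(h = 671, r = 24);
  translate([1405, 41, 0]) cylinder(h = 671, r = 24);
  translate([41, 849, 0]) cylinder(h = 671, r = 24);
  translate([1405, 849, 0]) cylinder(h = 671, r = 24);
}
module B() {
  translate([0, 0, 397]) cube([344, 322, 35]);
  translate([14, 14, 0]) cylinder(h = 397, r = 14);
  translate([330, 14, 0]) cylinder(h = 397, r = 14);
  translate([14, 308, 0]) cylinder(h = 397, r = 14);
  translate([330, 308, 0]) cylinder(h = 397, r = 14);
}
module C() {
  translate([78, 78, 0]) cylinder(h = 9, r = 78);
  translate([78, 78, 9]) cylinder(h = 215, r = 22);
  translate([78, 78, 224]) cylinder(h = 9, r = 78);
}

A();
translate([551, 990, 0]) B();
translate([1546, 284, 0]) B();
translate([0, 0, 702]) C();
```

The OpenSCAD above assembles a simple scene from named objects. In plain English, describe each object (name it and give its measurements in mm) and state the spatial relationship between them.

A is a rectangular dining table. The top is 1446×890×31 mm with its upper surface at z = 702 mm. It stands on four round legs of 48 mm diameter, each leg's bounding box inset 17 mm from the nearest pair of top edges, running from the floor to the underside of the top.

B is a four-legged stool. The seat is a 344×322×35 mm slab whose top surface is at z = 432 mm; four round legs, each 28 mm in diameter, run from the floor (z = 0) to the underside of the seat, each leg's axis is inset half a diameter from the nearest pair of seat edges (so the leg's bounding box is flush with the corner).

C is a spool: two coaxial disc flanges of radius 78 mm and thickness 9 mm, joined by a core cylinder of radius 22 mm and height 215 mm. The lower flange rests on z = 0 and the three cylinders share a vertical axis.

Two stools sit around the table at the +y, +x sides. The spool is on top of the table.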